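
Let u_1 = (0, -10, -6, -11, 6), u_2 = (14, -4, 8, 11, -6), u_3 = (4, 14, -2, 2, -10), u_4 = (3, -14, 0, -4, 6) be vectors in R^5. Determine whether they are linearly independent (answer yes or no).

Form the matrix with these vectors as rows and row reduce.
Swap R1 ↔ R2
R3 ← R3 − (2/7)·R1: [0, 106/7, -30/7, -8/7, -58/7]
R4 ← R4 − (3/14)·R1: [0, -92/7, -12/7, -89/14, 51/7]
R3 ← R3 + (53/35)·R2: [0, 0, -468/35, -89/5, 4/5]
R4 ← R4 − (46/35)·R2: [0, 0, 216/35, 81/10, -3/5]
R4 ← R4 + (6/13)·R3: [0, 0, 0, -3/26, -3/13]
4 nonzero rows, so the 4 vectors span a space of dimension 4.
Since 4 = 4, the vectors are linearly independent.

yes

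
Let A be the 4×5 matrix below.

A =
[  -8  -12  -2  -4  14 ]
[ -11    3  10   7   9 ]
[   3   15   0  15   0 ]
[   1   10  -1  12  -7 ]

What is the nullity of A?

Row reduce to echelon form.
R2 ← R2 − (11/8)·R1: [0, 39/2, 51/4, 25/2, -41/4]
R3 ← R3 + (3/8)·R1: [0, 21/2, -3/4, 27/2, 21/4]
R4 ← R4 + (1/8)·R1: [0, 17/2, -5/4, 23/2, -21/4]
R3 ← R3 − (7/13)·R2: [0, 0, -99/13, 88/13, 140/13]
R4 ← R4 − (17/39)·R2: [0, 0, -177/26, 236/39, -61/78]
R4 ← R4 − (59/66)·R3: [0, 0, 0, 0, -229/22]
4 nonzero rows, so rank(A) = 4.
A has 5 columns; by rank–nullity, nullity = 5 − 4 = 1.

1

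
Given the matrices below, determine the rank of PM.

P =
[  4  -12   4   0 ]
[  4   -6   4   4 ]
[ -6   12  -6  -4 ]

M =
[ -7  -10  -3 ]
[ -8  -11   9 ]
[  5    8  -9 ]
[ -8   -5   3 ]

2

First compute PM:
[[ 88, 124, -156],
 [  8,  38, -90],
 [-52, -100, 168]]
Now row reduce the product.
R2 ← R2 − (1/11)·R1: [0, 294/11, -834/11]
R3 ← R3 + (13/22)·R1: [0, -294/11, 834/11]
R3 ← R3 + R2: [0, 0, 0]
2 nonzero rows, so rank(PM) = 2.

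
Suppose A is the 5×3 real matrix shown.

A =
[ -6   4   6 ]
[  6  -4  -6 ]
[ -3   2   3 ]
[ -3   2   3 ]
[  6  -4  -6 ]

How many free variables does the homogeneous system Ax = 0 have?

2

Row reduce to echelon form.
R2 ← R2 + R1: [0, 0, 0]
R3 ← R3 − (1/2)·R1: [0, 0, 0]
R4 ← R4 − (1/2)·R1: [0, 0, 0]
R5 ← R5 + R1: [0, 0, 0]
1 nonzero row, so rank(A) = 1.
A has 3 columns; by rank–nullity, nullity = 3 − 1 = 2.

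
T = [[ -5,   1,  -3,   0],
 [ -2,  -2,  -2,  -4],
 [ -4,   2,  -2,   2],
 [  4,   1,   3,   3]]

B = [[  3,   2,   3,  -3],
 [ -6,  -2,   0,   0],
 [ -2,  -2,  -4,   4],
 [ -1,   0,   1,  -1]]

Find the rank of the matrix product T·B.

First compute TB:
[[-15,  -6,  -3,   3],
 [ 14,   4,  -2,   2],
 [-22,  -8,  -2,   2],
 [ -3,   0,   3,  -3]]
Now row reduce the product.
R2 ← R2 + (14/15)·R1: [0, -8/5, -24/5, 24/5]
R3 ← R3 − (22/15)·R1: [0, 4/5, 12/5, -12/5]
R4 ← R4 − (1/5)·R1: [0, 6/5, 18/5, -18/5]
R3 ← R3 + (1/2)·R2: [0, 0, 0, 0]
R4 ← R4 + (3/4)·R2: [0, 0, 0, 0]
2 nonzero rows, so rank(TB) = 2.

2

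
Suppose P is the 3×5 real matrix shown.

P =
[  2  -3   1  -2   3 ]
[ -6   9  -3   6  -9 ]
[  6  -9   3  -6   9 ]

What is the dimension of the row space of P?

1

Row reduce to echelon form.
R2 ← R2 + (3)·R1: [0, 0, 0, 0, 0]
R3 ← R3 − (3)·R1: [0, 0, 0, 0, 0]
Echelon form has 1 nonzero row, so rank(P) = 1.
The row space has dimension equal to the rank: 1.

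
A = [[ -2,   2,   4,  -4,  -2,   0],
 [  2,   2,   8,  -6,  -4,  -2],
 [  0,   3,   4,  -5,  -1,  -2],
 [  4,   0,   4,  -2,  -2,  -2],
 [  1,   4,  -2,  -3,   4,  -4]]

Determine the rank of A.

Row reduce to echelon form.
R2 ← R2 + R1: [0, 4, 12, -10, -6, -2]
R4 ← R4 + (2)·R1: [0, 4, 12, -10, -6, -2]
R5 ← R5 + (1/2)·R1: [0, 5, 0, -5, 3, -4]
R3 ← R3 − (3/4)·R2: [0, 0, -5, 5/2, 7/2, -1/2]
R4 ← R4 − R2: [0, 0, 0, 0, 0, 0]
R5 ← R5 − (5/4)·R2: [0, 0, -15, 15/2, 21/2, -3/2]
R5 ← R5 − (3)·R3: [0, 0, 0, 0, 0, 0]
Echelon form has 3 nonzero rows, so rank(A) = 3.

3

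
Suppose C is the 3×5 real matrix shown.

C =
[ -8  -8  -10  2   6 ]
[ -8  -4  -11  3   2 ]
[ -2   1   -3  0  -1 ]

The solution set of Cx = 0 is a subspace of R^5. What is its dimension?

Row reduce to echelon form.
R2 ← R2 − R1: [0, 4, -1, 1, -4]
R3 ← R3 − (1/4)·R1: [0, 3, -1/2, -1/2, -5/2]
R3 ← R3 − (3/4)·R2: [0, 0, 1/4, -5/4, 1/2]
3 nonzero rows, so rank(C) = 3.
C has 5 columns; by rank–nullity, nullity = 5 − 3 = 2.

2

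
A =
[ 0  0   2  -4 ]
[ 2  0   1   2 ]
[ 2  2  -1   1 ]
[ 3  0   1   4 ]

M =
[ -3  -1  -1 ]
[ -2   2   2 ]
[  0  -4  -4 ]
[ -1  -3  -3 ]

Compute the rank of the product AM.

2

First compute AM:
[[  4,   4,   4],
 [ -8, -12, -12],
 [-11,   3,   3],
 [-13, -19, -19]]
Now row reduce the product.
R2 ← R2 + (2)·R1: [0, -4, -4]
R3 ← R3 + (11/4)·R1: [0, 14, 14]
R4 ← R4 + (13/4)·R1: [0, -6, -6]
R3 ← R3 + (7/2)·R2: [0, 0, 0]
R4 ← R4 − (3/2)·R2: [0, 0, 0]
2 nonzero rows, so rank(AM) = 2.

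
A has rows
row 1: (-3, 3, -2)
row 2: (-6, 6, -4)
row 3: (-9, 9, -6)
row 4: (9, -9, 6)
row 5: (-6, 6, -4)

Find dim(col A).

1

Row reduce to echelon form.
R2 ← R2 − (2)·R1: [0, 0, 0]
R3 ← R3 − (3)·R1: [0, 0, 0]
R4 ← R4 + (3)·R1: [0, 0, 0]
R5 ← R5 − (2)·R1: [0, 0, 0]
Echelon form has 1 nonzero row, so rank(A) = 1.
The column space has dimension equal to the rank: 1.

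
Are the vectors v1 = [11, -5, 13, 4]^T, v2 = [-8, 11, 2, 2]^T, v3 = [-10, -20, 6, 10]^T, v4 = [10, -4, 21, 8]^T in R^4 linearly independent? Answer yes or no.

Form the matrix with these vectors as rows and row reduce.
R2 ← R2 + (8/11)·R1: [0, 81/11, 126/11, 54/11]
R3 ← R3 + (10/11)·R1: [0, -270/11, 196/11, 150/11]
R4 ← R4 − (10/11)·R1: [0, 6/11, 101/11, 48/11]
R3 ← R3 + (10/3)·R2: [0, 0, 56, 30]
R4 ← R4 − (2/27)·R2: [0, 0, 25/3, 4]
R4 ← R4 − (25/168)·R3: [0, 0, 0, -13/28]
4 nonzero rows, so the 4 vectors span a space of dimension 4.
Since 4 = 4, the vectors are linearly independent.

yes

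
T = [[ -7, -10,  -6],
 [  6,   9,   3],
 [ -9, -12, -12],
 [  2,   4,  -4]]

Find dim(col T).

Row reduce to echelon form.
R2 ← R2 + (6/7)·R1: [0, 3/7, -15/7]
R3 ← R3 − (9/7)·R1: [0, 6/7, -30/7]
R4 ← R4 + (2/7)·R1: [0, 8/7, -40/7]
R3 ← R3 − (2)·R2: [0, 0, 0]
R4 ← R4 − (8/3)·R2: [0, 0, 0]
Echelon form has 2 nonzero rows, so rank(T) = 2.
The column space has dimension equal to the rank: 2.

2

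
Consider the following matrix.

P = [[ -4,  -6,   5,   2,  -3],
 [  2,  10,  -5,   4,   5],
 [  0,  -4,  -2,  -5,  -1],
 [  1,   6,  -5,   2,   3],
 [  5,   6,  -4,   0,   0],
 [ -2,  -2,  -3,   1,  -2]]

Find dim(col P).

Row reduce to echelon form.
R2 ← R2 + (1/2)·R1: [0, 7, -5/2, 5, 7/2]
R4 ← R4 + (1/4)·R1: [0, 9/2, -15/4, 5/2, 9/4]
R5 ← R5 + (5/4)·R1: [0, -3/2, 9/4, 5/2, -15/4]
R6 ← R6 − (1/2)·R1: [0, 1, -11/2, 0, -1/2]
R3 ← R3 + (4/7)·R2: [0, 0, -24/7, -15/7, 1]
R4 ← R4 − (9/14)·R2: [0, 0, -15/7, -5/7, 0]
R5 ← R5 + (3/14)·R2: [0, 0, 12/7, 25/7, -3]
R6 ← R6 − (1/7)·R2: [0, 0, -36/7, -5/7, -1]
R4 ← R4 − (5/8)·R3: [0, 0, 0, 5/8, -5/8]
R5 ← R5 + (1/2)·R3: [0, 0, 0, 5/2, -5/2]
R6 ← R6 − (3/2)·R3: [0, 0, 0, 5/2, -5/2]
R5 ← R5 − (4)·R4: [0, 0, 0, 0, 0]
R6 ← R6 − (4)·R4: [0, 0, 0, 0, 0]
Echelon form has 4 nonzero rows, so rank(P) = 4.
The column space has dimension equal to the rank: 4.

4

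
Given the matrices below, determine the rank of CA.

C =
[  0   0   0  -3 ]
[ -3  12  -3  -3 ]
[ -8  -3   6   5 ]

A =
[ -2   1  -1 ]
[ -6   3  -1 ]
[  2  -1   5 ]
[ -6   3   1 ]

First compute CA:
[[ 18,  -9,  -3],
 [-54,  27, -27],
 [ 16,  -8,  46]]
Now row reduce the product.
R2 ← R2 + (3)·R1: [0, 0, -36]
R3 ← R3 − (8/9)·R1: [0, 0, 146/3]
R3 ← R3 + (73/54)·R2: [0, 0, 0]
2 nonzero rows, so rank(CA) = 2.

2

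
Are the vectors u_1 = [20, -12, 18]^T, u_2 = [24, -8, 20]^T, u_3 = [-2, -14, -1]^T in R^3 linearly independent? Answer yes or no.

Form the matrix with these vectors as rows and row reduce.
R2 ← R2 − (6/5)·R1: [0, 32/5, -8/5]
R3 ← R3 + (1/10)·R1: [0, -76/5, 4/5]
R3 ← R3 + (19/8)·R2: [0, 0, -3]
3 nonzero rows, so the 3 vectors span a space of dimension 3.
Since 3 = 3, the vectors are linearly independent.

yes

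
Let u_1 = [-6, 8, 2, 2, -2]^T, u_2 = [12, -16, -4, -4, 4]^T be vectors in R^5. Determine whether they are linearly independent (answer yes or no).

Form the matrix with these vectors as rows and row reduce.
R2 ← R2 + (2)·R1: [0, 0, 0, 0, 0]
1 nonzero row, so the 2 vectors span a space of dimension 1.
Since 1 < 2, the vectors are linearly dependent.

no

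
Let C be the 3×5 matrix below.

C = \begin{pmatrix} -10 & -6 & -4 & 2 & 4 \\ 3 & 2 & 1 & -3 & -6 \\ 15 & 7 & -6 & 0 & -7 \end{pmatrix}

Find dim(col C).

3

Row reduce to echelon form.
R2 ← R2 + (3/10)·R1: [0, 1/5, -1/5, -12/5, -24/5]
R3 ← R3 + (3/2)·R1: [0, -2, -12, 3, -1]
R3 ← R3 + (10)·R2: [0, 0, -14, -21, -49]
Echelon form has 3 nonzero rows, so rank(C) = 3.
The column space has dimension equal to the rank: 3.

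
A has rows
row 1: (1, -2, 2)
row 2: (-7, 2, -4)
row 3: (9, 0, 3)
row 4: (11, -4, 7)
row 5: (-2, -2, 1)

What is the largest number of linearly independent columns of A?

Row reduce to echelon form.
R2 ← R2 + (7)·R1: [0, -12, 10]
R3 ← R3 − (9)·R1: [0, 18, -15]
R4 ← R4 − (11)·R1: [0, 18, -15]
R5 ← R5 + (2)·R1: [0, -6, 5]
R3 ← R3 + (3/2)·R2: [0, 0, 0]
R4 ← R4 + (3/2)·R2: [0, 0, 0]
R5 ← R5 − (1/2)·R2: [0, 0, 0]
Echelon form has 2 nonzero rows, so rank(A) = 2.
The rank gives the maximum number of linearly independent columns: 2.

2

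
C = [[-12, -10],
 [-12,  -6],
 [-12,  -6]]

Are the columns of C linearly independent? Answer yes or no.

Row reduce C to echelon form.
R2 ← R2 − R1: [0, 4]
R3 ← R3 − R1: [0, 4]
R3 ← R3 − R2: [0, 0]
2 pivots among 2 columns.
Every column is a pivot column, so the columns are linearly independent.

yes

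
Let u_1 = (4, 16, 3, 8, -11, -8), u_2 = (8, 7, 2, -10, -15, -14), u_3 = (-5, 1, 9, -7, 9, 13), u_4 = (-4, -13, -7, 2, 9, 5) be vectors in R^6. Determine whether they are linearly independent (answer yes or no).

Form the matrix with these vectors as rows and row reduce.
R2 ← R2 − (2)·R1: [0, -25, -4, -26, 7, 2]
R3 ← R3 + (5/4)·R1: [0, 21, 51/4, 3, -19/4, 3]
R4 ← R4 + R1: [0, 3, -4, 10, -2, -3]
R3 ← R3 + (21/25)·R2: [0, 0, 939/100, -471/25, 113/100, 117/25]
R4 ← R4 + (3/25)·R2: [0, 0, -112/25, 172/25, -29/25, -69/25]
R4 ← R4 + (448/939)·R3: [0, 0, 0, -660/313, -583/939, -165/313]
4 nonzero rows, so the 4 vectors span a space of dimension 4.
Since 4 = 4, the vectors are linearly independent.

yes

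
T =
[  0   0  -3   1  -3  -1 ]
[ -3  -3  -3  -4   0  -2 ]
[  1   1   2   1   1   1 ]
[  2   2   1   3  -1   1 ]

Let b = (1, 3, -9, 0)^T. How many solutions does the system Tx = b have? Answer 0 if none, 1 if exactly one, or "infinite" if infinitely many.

0

Row reduce the augmented matrix [T | b].
Swap R1 ↔ R2
R3 ← R3 + (1/3)·R1: [0, 0, 1, -1/3, 1, 1/3, -8]
R4 ← R4 + (2/3)·R1: [0, 0, -1, 1/3, -1, -1/3, 2]
R3 ← R3 + (1/3)·R2: [0, 0, 0, 0, 0, 0, -23/3]
R4 ← R4 − (1/3)·R2: [0, 0, 0, 0, 0, 0, 5/3]
R4 ← R4 + (5/23)·R3: [0, 0, 0, 0, 0, 0, 0]
The echelon form has 3 nonzero rows; the last pivot sits in the augmented column, so rank(T) = 2 but rank([T|b]) = 3.
Since the ranks differ, the system is inconsistent.
It has no solutions.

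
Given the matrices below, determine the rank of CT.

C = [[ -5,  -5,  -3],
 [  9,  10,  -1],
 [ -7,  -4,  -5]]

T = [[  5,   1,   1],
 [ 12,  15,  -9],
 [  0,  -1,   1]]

3

First compute CT:
[[-85, -77,  37],
 [165, 160, -82],
 [-83, -62,  24]]
Now row reduce the product.
R2 ← R2 + (33/17)·R1: [0, 179/17, -173/17]
R3 ← R3 − (83/85)·R1: [0, 1121/85, -1031/85]
R3 ← R3 − (1121/895)·R2: [0, 0, 552/895]
3 nonzero rows, so rank(CT) = 3.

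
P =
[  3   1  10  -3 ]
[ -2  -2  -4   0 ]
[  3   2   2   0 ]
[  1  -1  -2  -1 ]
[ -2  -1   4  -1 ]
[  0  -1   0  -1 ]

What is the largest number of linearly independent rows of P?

Row reduce to echelon form.
R2 ← R2 + (2/3)·R1: [0, -4/3, 8/3, -2]
R3 ← R3 − R1: [0, 1, -8, 3]
R4 ← R4 − (1/3)·R1: [0, -4/3, -16/3, 0]
R5 ← R5 + (2/3)·R1: [0, -1/3, 32/3, -3]
R3 ← R3 + (3/4)·R2: [0, 0, -6, 3/2]
R4 ← R4 − R2: [0, 0, -8, 2]
R5 ← R5 − (1/4)·R2: [0, 0, 10, -5/2]
R6 ← R6 − (3/4)·R2: [0, 0, -2, 1/2]
R4 ← R4 − (4/3)·R3: [0, 0, 0, 0]
R5 ← R5 + (5/3)·R3: [0, 0, 0, 0]
R6 ← R6 − (1/3)·R3: [0, 0, 0, 0]
Echelon form has 3 nonzero rows, so rank(P) = 3.
The rank gives the maximum number of linearly independent rows: 3.

3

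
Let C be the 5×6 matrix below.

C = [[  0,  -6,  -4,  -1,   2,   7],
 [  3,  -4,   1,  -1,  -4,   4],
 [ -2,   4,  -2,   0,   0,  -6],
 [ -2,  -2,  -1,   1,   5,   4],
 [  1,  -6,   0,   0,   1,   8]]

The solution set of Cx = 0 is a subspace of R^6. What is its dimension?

Row reduce to echelon form.
Swap R1 ↔ R2
R3 ← R3 + (2/3)·R1: [0, 4/3, -4/3, -2/3, -8/3, -10/3]
R4 ← R4 + (2/3)·R1: [0, -14/3, -1/3, 1/3, 7/3, 20/3]
R5 ← R5 − (1/3)·R1: [0, -14/3, -1/3, 1/3, 7/3, 20/3]
R3 ← R3 + (2/9)·R2: [0, 0, -20/9, -8/9, -20/9, -16/9]
R4 ← R4 − (7/9)·R2: [0, 0, 25/9, 10/9, 7/9, 11/9]
R5 ← R5 − (7/9)·R2: [0, 0, 25/9, 10/9, 7/9, 11/9]
R4 ← R4 + (5/4)·R3: [0, 0, 0, 0, -2, -1]
R5 ← R5 + (5/4)·R3: [0, 0, 0, 0, -2, -1]
R5 ← R5 − R4: [0, 0, 0, 0, 0, 0]
4 nonzero rows, so rank(C) = 4.
C has 6 columns; by rank–nullity, nullity = 6 − 4 = 2.

2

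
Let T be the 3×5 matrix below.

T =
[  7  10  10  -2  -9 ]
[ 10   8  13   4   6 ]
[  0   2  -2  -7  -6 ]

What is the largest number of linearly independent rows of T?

Row reduce to echelon form.
R2 ← R2 − (10/7)·R1: [0, -44/7, -9/7, 48/7, 132/7]
R3 ← R3 + (7/22)·R2: [0, 0, -53/22, -53/11, 0]
Echelon form has 3 nonzero rows, so rank(T) = 3.
The rank gives the maximum number of linearly independent rows: 3.

3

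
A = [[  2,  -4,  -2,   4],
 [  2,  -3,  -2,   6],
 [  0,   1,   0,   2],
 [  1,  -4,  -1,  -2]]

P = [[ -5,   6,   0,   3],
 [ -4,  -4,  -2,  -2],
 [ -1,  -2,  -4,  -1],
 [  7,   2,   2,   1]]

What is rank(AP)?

First compute AP:
[[ 36,  40,  24,  20],
 [ 46,  40,  26,  20],
 [ 10,   0,   2,   0],
 [ -2,  20,   8,  10]]
Now row reduce the product.
R2 ← R2 − (23/18)·R1: [0, -100/9, -14/3, -50/9]
R3 ← R3 − (5/18)·R1: [0, -100/9, -14/3, -50/9]
R4 ← R4 + (1/18)·R1: [0, 200/9, 28/3, 100/9]
R3 ← R3 − R2: [0, 0, 0, 0]
R4 ← R4 + (2)·R2: [0, 0, 0, 0]
2 nonzero rows, so rank(AP) = 2.

2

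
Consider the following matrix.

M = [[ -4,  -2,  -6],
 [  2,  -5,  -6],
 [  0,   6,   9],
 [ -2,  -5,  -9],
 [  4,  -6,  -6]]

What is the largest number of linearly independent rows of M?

Row reduce to echelon form.
R2 ← R2 + (1/2)·R1: [0, -6, -9]
R4 ← R4 − (1/2)·R1: [0, -4, -6]
R5 ← R5 + R1: [0, -8, -12]
R3 ← R3 + R2: [0, 0, 0]
R4 ← R4 − (2/3)·R2: [0, 0, 0]
R5 ← R5 − (4/3)·R2: [0, 0, 0]
Echelon form has 2 nonzero rows, so rank(M) = 2.
The rank gives the maximum number of linearly independent rows: 2.

2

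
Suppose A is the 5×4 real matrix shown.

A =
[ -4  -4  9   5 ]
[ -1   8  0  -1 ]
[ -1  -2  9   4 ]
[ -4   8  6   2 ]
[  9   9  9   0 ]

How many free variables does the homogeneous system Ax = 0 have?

1

Row reduce to echelon form.
R2 ← R2 − (1/4)·R1: [0, 9, -9/4, -9/4]
R3 ← R3 − (1/4)·R1: [0, -1, 27/4, 11/4]
R4 ← R4 − R1: [0, 12, -3, -3]
R5 ← R5 + (9/4)·R1: [0, 0, 117/4, 45/4]
R3 ← R3 + (1/9)·R2: [0, 0, 13/2, 5/2]
R4 ← R4 − (4/3)·R2: [0, 0, 0, 0]
R5 ← R5 − (9/2)·R3: [0, 0, 0, 0]
3 nonzero rows, so rank(A) = 3.
A has 4 columns; by rank–nullity, nullity = 4 − 3 = 1.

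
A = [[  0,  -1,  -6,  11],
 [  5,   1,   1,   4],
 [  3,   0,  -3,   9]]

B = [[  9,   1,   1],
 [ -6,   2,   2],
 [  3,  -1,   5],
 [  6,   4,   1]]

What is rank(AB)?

2

First compute AB:
[[ 54,  48, -21],
 [ 66,  22,  16],
 [ 72,  42,  -3]]
Now row reduce the product.
R2 ← R2 − (11/9)·R1: [0, -110/3, 125/3]
R3 ← R3 − (4/3)·R1: [0, -22, 25]
R3 ← R3 − (3/5)·R2: [0, 0, 0]
2 nonzero rows, so rank(AB) = 2.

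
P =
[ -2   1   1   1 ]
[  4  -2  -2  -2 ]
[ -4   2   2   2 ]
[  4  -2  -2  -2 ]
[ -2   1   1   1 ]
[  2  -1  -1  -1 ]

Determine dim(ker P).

Row reduce to echelon form.
R2 ← R2 + (2)·R1: [0, 0, 0, 0]
R3 ← R3 − (2)·R1: [0, 0, 0, 0]
R4 ← R4 + (2)·R1: [0, 0, 0, 0]
R5 ← R5 − R1: [0, 0, 0, 0]
R6 ← R6 + R1: [0, 0, 0, 0]
1 nonzero row, so rank(P) = 1.
P has 4 columns; by rank–nullity, nullity = 4 − 1 = 3.

3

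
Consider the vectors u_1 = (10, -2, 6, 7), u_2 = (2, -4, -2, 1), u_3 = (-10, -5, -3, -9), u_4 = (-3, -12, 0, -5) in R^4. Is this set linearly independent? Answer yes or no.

Form the matrix with these vectors as rows and row reduce.
R2 ← R2 − (1/5)·R1: [0, -18/5, -16/5, -2/5]
R3 ← R3 + R1: [0, -7, 3, -2]
R4 ← R4 + (3/10)·R1: [0, -63/5, 9/5, -29/10]
R3 ← R3 − (35/18)·R2: [0, 0, 83/9, -11/9]
R4 ← R4 − (7/2)·R2: [0, 0, 13, -3/2]
R4 ← R4 − (117/83)·R3: [0, 0, 0, 37/166]
4 nonzero rows, so the 4 vectors span a space of dimension 4.
Since 4 = 4, the vectors are linearly independent.

yes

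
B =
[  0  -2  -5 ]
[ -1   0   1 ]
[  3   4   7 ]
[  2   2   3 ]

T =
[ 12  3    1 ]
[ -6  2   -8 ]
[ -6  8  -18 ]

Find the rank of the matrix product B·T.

2

First compute BT:
[[ 42, -44, 106],
 [-18,   5, -19],
 [-30,  73, -155],
 [ -6,  34, -68]]
Now row reduce the product.
R2 ← R2 + (3/7)·R1: [0, -97/7, 185/7]
R3 ← R3 + (5/7)·R1: [0, 291/7, -555/7]
R4 ← R4 + (1/7)·R1: [0, 194/7, -370/7]
R3 ← R3 + (3)·R2: [0, 0, 0]
R4 ← R4 + (2)·R2: [0, 0, 0]
2 nonzero rows, so rank(BT) = 2.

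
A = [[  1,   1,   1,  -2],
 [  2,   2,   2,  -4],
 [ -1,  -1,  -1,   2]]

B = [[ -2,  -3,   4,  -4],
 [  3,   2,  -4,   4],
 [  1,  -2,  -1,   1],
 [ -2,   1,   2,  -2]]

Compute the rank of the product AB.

First compute AB:
[[  6,  -5,  -5,   5],
 [ 12, -10, -10,  10],
 [ -6,   5,   5,  -5]]
Now row reduce the product.
R2 ← R2 − (2)·R1: [0, 0, 0, 0]
R3 ← R3 + R1: [0, 0, 0, 0]
1 nonzero row, so rank(AB) = 1.

1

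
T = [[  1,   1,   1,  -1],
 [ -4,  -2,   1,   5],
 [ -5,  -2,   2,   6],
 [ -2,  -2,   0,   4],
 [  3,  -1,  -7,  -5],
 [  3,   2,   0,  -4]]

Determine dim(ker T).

1

Row reduce to echelon form.
R2 ← R2 + (4)·R1: [0, 2, 5, 1]
R3 ← R3 + (5)·R1: [0, 3, 7, 1]
R4 ← R4 + (2)·R1: [0, 0, 2, 2]
R5 ← R5 − (3)·R1: [0, -4, -10, -2]
R6 ← R6 − (3)·R1: [0, -1, -3, -1]
R3 ← R3 − (3/2)·R2: [0, 0, -1/2, -1/2]
R5 ← R5 + (2)·R2: [0, 0, 0, 0]
R6 ← R6 + (1/2)·R2: [0, 0, -1/2, -1/2]
R4 ← R4 + (4)·R3: [0, 0, 0, 0]
R6 ← R6 − R3: [0, 0, 0, 0]
3 nonzero rows, so rank(T) = 3.
T has 4 columns; by rank–nullity, nullity = 4 − 3 = 1.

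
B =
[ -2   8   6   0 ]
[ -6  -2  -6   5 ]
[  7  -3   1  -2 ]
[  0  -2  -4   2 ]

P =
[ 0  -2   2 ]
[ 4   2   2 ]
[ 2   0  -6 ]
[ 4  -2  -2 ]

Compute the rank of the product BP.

3

First compute BP:
[[ 44,  20, -24],
 [  0,  -2,  10],
 [-18, -16,   6],
 [ -8,  -8,  16]]
Now row reduce the product.
R3 ← R3 + (9/22)·R1: [0, -86/11, -42/11]
R4 ← R4 + (2/11)·R1: [0, -48/11, 128/11]
R3 ← R3 − (43/11)·R2: [0, 0, -472/11]
R4 ← R4 − (24/11)·R2: [0, 0, -112/11]
R4 ← R4 − (14/59)·R3: [0, 0, 0]
3 nonzero rows, so rank(BP) = 3.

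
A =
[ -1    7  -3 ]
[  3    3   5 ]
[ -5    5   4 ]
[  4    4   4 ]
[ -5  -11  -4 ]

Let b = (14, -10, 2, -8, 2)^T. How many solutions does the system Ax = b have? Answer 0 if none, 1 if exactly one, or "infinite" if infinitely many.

Row reduce the augmented matrix [A | b].
R2 ← R2 + (3)·R1: [0, 24, -4, 32]
R3 ← R3 − (5)·R1: [0, -30, 19, -68]
R4 ← R4 + (4)·R1: [0, 32, -8, 48]
R5 ← R5 − (5)·R1: [0, -46, 11, -68]
R3 ← R3 + (5/4)·R2: [0, 0, 14, -28]
R4 ← R4 − (4/3)·R2: [0, 0, -8/3, 16/3]
R5 ← R5 + (23/12)·R2: [0, 0, 10/3, -20/3]
R4 ← R4 + (4/21)·R3: [0, 0, 0, 0]
R5 ← R5 − (5/21)·R3: [0, 0, 0, 0]
The echelon form has 3 nonzero rows, and every pivot lies in the first 3 columns, so rank(A) = rank([A|b]) = 3.
The system is consistent.
rank = 3 = number of unknowns, so the solution is unique.

1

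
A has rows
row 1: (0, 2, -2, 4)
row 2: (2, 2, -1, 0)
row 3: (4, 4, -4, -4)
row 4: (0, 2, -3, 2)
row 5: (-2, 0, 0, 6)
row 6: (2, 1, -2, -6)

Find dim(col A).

3

Row reduce to echelon form.
Swap R1 ↔ R2
R3 ← R3 − (2)·R1: [0, 0, -2, -4]
R5 ← R5 + R1: [0, 2, -1, 6]
R6 ← R6 − R1: [0, -1, -1, -6]
R4 ← R4 − R2: [0, 0, -1, -2]
R5 ← R5 − R2: [0, 0, 1, 2]
R6 ← R6 + (1/2)·R2: [0, 0, -2, -4]
R4 ← R4 − (1/2)·R3: [0, 0, 0, 0]
R5 ← R5 + (1/2)·R3: [0, 0, 0, 0]
R6 ← R6 − R3: [0, 0, 0, 0]
Echelon form has 3 nonzero rows, so rank(A) = 3.
The column space has dimension equal to the rank: 3.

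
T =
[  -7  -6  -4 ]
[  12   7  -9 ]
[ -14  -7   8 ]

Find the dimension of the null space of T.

0

Row reduce to echelon form.
R2 ← R2 + (12/7)·R1: [0, -23/7, -111/7]
R3 ← R3 − (2)·R1: [0, 5, 16]
R3 ← R3 + (35/23)·R2: [0, 0, -187/23]
3 nonzero rows, so rank(T) = 3.
T has 3 columns; by rank–nullity, nullity = 3 − 3 = 0.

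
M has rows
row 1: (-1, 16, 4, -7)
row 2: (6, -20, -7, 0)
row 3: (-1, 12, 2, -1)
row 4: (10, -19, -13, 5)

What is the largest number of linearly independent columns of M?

4

Row reduce to echelon form.
R2 ← R2 + (6)·R1: [0, 76, 17, -42]
R3 ← R3 − R1: [0, -4, -2, 6]
R4 ← R4 + (10)·R1: [0, 141, 27, -65]
R3 ← R3 + (1/19)·R2: [0, 0, -21/19, 72/19]
R4 ← R4 − (141/76)·R2: [0, 0, -345/76, 491/38]
R4 ← R4 − (115/28)·R3: [0, 0, 0, -37/14]
Echelon form has 4 nonzero rows, so rank(M) = 4.
The rank gives the maximum number of linearly independent columns: 4.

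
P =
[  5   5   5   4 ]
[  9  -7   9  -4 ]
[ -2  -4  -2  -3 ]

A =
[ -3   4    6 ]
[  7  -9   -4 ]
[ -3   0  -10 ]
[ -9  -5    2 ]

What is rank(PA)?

First compute PA:
[[-31, -45, -32],
 [-67, 119, -16],
 [ 11,  43,  18]]
Now row reduce the product.
R2 ← R2 − (67/31)·R1: [0, 6704/31, 1648/31]
R3 ← R3 + (11/31)·R1: [0, 838/31, 206/31]
R3 ← R3 − (1/8)·R2: [0, 0, 0]
2 nonzero rows, so rank(PA) = 2.

2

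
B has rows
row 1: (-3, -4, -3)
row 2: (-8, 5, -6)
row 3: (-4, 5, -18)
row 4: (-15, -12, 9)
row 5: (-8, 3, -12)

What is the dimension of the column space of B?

3

Row reduce to echelon form.
R2 ← R2 − (8/3)·R1: [0, 47/3, 2]
R3 ← R3 − (4/3)·R1: [0, 31/3, -14]
R4 ← R4 − (5)·R1: [0, 8, 24]
R5 ← R5 − (8/3)·R1: [0, 41/3, -4]
R3 ← R3 − (31/47)·R2: [0, 0, -720/47]
R4 ← R4 − (24/47)·R2: [0, 0, 1080/47]
R5 ← R5 − (41/47)·R2: [0, 0, -270/47]
R4 ← R4 + (3/2)·R3: [0, 0, 0]
R5 ← R5 − (3/8)·R3: [0, 0, 0]
Echelon form has 3 nonzero rows, so rank(B) = 3.
The column space has dimension equal to the rank: 3.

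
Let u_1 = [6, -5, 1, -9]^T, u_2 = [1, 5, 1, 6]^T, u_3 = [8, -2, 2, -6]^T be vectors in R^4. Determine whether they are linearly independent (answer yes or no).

no

Form the matrix with these vectors as rows and row reduce.
R2 ← R2 − (1/6)·R1: [0, 35/6, 5/6, 15/2]
R3 ← R3 − (4/3)·R1: [0, 14/3, 2/3, 6]
R3 ← R3 − (4/5)·R2: [0, 0, 0, 0]
2 nonzero rows, so the 3 vectors span a space of dimension 2.
Since 2 < 3, the vectors are linearly dependent.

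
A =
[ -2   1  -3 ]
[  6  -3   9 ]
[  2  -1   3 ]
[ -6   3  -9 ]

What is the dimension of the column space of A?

1

Row reduce to echelon form.
R2 ← R2 + (3)·R1: [0, 0, 0]
R3 ← R3 + R1: [0, 0, 0]
R4 ← R4 − (3)·R1: [0, 0, 0]
Echelon form has 1 nonzero row, so rank(A) = 1.
The column space has dimension equal to the rank: 1.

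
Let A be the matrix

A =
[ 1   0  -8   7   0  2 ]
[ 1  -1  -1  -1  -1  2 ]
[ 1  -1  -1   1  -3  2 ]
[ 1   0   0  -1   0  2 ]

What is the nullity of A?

2

Row reduce to echelon form.
R2 ← R2 − R1: [0, -1, 7, -8, -1, 0]
R3 ← R3 − R1: [0, -1, 7, -6, -3, 0]
R4 ← R4 − R1: [0, 0, 8, -8, 0, 0]
R3 ← R3 − R2: [0, 0, 0, 2, -2, 0]
Swap R3 ↔ R4
4 nonzero rows, so rank(A) = 4.
A has 6 columns; by rank–nullity, nullity = 6 − 4 = 2.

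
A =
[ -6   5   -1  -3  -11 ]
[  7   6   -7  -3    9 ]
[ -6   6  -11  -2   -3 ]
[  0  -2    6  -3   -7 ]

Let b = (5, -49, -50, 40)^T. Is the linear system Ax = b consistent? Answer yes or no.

Row reduce the augmented matrix [A | b].
R2 ← R2 + (7/6)·R1: [0, 71/6, -49/6, -13/2, -23/6, -259/6]
R3 ← R3 − R1: [0, 1, -10, 1, 8, -55]
R3 ← R3 − (6/71)·R2: [0, 0, -661/71, 110/71, 591/71, -3646/71]
R4 ← R4 + (12/71)·R2: [0, 0, 328/71, -291/71, -543/71, 2322/71]
R4 ← R4 + (328/661)·R3: [0, 0, 0, -2201/661, -2325/661, 4774/661]
The echelon form has 4 nonzero rows, and every pivot lies in the first 5 columns, so rank(A) = rank([A|b]) = 4.
The system is consistent.

yes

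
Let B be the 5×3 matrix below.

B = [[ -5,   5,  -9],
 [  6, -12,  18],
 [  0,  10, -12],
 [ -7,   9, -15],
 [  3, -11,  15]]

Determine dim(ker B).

1

Row reduce to echelon form.
R2 ← R2 + (6/5)·R1: [0, -6, 36/5]
R4 ← R4 − (7/5)·R1: [0, 2, -12/5]
R5 ← R5 + (3/5)·R1: [0, -8, 48/5]
R3 ← R3 + (5/3)·R2: [0, 0, 0]
R4 ← R4 + (1/3)·R2: [0, 0, 0]
R5 ← R5 − (4/3)·R2: [0, 0, 0]
2 nonzero rows, so rank(B) = 2.
B has 3 columns; by rank–nullity, nullity = 3 − 2 = 1.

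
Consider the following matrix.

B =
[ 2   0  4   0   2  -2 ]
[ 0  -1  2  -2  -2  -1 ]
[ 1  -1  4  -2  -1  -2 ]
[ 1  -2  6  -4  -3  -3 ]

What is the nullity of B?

4

Row reduce to echelon form.
R3 ← R3 − (1/2)·R1: [0, -1, 2, -2, -2, -1]
R4 ← R4 − (1/2)·R1: [0, -2, 4, -4, -4, -2]
R3 ← R3 − R2: [0, 0, 0, 0, 0, 0]
R4 ← R4 − (2)·R2: [0, 0, 0, 0, 0, 0]
2 nonzero rows, so rank(B) = 2.
B has 6 columns; by rank–nullity, nullity = 6 − 2 = 4.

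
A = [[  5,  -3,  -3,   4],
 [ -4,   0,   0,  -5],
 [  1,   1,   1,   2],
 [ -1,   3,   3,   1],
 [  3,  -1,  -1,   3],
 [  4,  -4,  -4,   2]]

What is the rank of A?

Row reduce to echelon form.
R2 ← R2 + (4/5)·R1: [0, -12/5, -12/5, -9/5]
R3 ← R3 − (1/5)·R1: [0, 8/5, 8/5, 6/5]
R4 ← R4 + (1/5)·R1: [0, 12/5, 12/5, 9/5]
R5 ← R5 − (3/5)·R1: [0, 4/5, 4/5, 3/5]
R6 ← R6 − (4/5)·R1: [0, -8/5, -8/5, -6/5]
R3 ← R3 + (2/3)·R2: [0, 0, 0, 0]
R4 ← R4 + R2: [0, 0, 0, 0]
R5 ← R5 + (1/3)·R2: [0, 0, 0, 0]
R6 ← R6 − (2/3)·R2: [0, 0, 0, 0]
Echelon form has 2 nonzero rows, so rank(A) = 2.

2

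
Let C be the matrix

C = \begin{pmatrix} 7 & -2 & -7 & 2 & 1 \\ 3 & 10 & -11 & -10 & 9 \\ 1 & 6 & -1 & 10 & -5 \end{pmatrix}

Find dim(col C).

Row reduce to echelon form.
R2 ← R2 − (3/7)·R1: [0, 76/7, -8, -76/7, 60/7]
R3 ← R3 − (1/7)·R1: [0, 44/7, 0, 68/7, -36/7]
R3 ← R3 − (11/19)·R2: [0, 0, 88/19, 16, -192/19]
Echelon form has 3 nonzero rows, so rank(C) = 3.
The column space has dimension equal to the rank: 3.

3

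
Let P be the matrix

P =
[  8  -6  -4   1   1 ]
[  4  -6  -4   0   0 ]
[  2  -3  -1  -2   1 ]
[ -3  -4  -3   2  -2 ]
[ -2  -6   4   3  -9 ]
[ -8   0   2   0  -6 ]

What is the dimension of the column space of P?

5

Row reduce to echelon form.
R2 ← R2 − (1/2)·R1: [0, -3, -2, -1/2, -1/2]
R3 ← R3 − (1/4)·R1: [0, -3/2, 0, -9/4, 3/4]
R4 ← R4 + (3/8)·R1: [0, -25/4, -9/2, 19/8, -13/8]
R5 ← R5 + (1/4)·R1: [0, -15/2, 3, 13/4, -35/4]
R6 ← R6 + R1: [0, -6, -2, 1, -5]
R3 ← R3 − (1/2)·R2: [0, 0, 1, -2, 1]
R4 ← R4 − (25/12)·R2: [0, 0, -1/3, 41/12, -7/12]
R5 ← R5 − (5/2)·R2: [0, 0, 8, 9/2, -15/2]
R6 ← R6 − (2)·R2: [0, 0, 2, 2, -4]
R4 ← R4 + (1/3)·R3: [0, 0, 0, 11/4, -1/4]
R5 ← R5 − (8)·R3: [0, 0, 0, 41/2, -31/2]
R6 ← R6 − (2)·R3: [0, 0, 0, 6, -6]
R5 ← R5 − (82/11)·R4: [0, 0, 0, 0, -150/11]
R6 ← R6 − (24/11)·R4: [0, 0, 0, 0, -60/11]
R6 ← R6 − (2/5)·R5: [0, 0, 0, 0, 0]
Echelon form has 5 nonzero rows, so rank(P) = 5.
The column space has dimension equal to the rank: 5.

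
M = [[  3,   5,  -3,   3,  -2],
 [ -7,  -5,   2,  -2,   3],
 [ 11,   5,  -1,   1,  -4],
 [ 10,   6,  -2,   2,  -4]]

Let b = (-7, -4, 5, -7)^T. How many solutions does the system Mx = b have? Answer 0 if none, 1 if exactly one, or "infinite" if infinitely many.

Row reduce the augmented matrix [M | b].
R2 ← R2 + (7/3)·R1: [0, 20/3, -5, 5, -5/3, -61/3]
R3 ← R3 − (11/3)·R1: [0, -40/3, 10, -10, 10/3, 92/3]
R4 ← R4 − (10/3)·R1: [0, -32/3, 8, -8, 8/3, 49/3]
R3 ← R3 + (2)·R2: [0, 0, 0, 0, 0, -10]
R4 ← R4 + (8/5)·R2: [0, 0, 0, 0, 0, -81/5]
R4 ← R4 − (81/50)·R3: [0, 0, 0, 0, 0, 0]
The echelon form has 3 nonzero rows; the last pivot sits in the augmented column, so rank(M) = 2 but rank([M|b]) = 3.
Since the ranks differ, the system is inconsistent.
It has no solutions.

0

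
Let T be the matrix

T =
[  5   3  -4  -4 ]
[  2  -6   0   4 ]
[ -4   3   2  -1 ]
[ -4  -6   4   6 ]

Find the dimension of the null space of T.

Row reduce to echelon form.
R2 ← R2 − (2/5)·R1: [0, -36/5, 8/5, 28/5]
R3 ← R3 + (4/5)·R1: [0, 27/5, -6/5, -21/5]
R4 ← R4 + (4/5)·R1: [0, -18/5, 4/5, 14/5]
R3 ← R3 + (3/4)·R2: [0, 0, 0, 0]
R4 ← R4 − (1/2)·R2: [0, 0, 0, 0]
2 nonzero rows, so rank(T) = 2.
T has 4 columns; by rank–nullity, nullity = 4 − 2 = 2.

2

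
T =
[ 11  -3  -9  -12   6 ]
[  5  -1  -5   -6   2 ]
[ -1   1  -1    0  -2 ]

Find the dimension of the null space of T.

Row reduce to echelon form.
R2 ← R2 − (5/11)·R1: [0, 4/11, -10/11, -6/11, -8/11]
R3 ← R3 + (1/11)·R1: [0, 8/11, -20/11, -12/11, -16/11]
R3 ← R3 − (2)·R2: [0, 0, 0, 0, 0]
2 nonzero rows, so rank(T) = 2.
T has 5 columns; by rank–nullity, nullity = 5 − 2 = 3.

3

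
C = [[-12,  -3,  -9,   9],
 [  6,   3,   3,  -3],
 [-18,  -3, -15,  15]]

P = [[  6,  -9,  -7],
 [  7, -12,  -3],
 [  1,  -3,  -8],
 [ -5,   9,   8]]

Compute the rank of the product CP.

2

First compute CP:
[[-147, 252, 237],
 [ 75, -126, -99],
 [-219, 378, 375]]
Now row reduce the product.
R2 ← R2 + (25/49)·R1: [0, 18/7, 1074/49]
R3 ← R3 − (73/49)·R1: [0, 18/7, 1074/49]
R3 ← R3 − R2: [0, 0, 0]
2 nonzero rows, so rank(CP) = 2.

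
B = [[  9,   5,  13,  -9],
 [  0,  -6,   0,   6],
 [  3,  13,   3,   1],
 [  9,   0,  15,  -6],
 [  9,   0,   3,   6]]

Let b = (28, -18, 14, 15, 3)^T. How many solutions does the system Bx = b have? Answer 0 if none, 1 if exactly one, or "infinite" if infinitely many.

Row reduce the augmented matrix [B | b].
R3 ← R3 − (1/3)·R1: [0, 34/3, -4/3, 4, 14/3]
R4 ← R4 − R1: [0, -5, 2, 3, -13]
R5 ← R5 − R1: [0, -5, -10, 15, -25]
R3 ← R3 + (17/9)·R2: [0, 0, -4/3, 46/3, -88/3]
R4 ← R4 − (5/6)·R2: [0, 0, 2, -2, 2]
R5 ← R5 − (5/6)·R2: [0, 0, -10, 10, -10]
R4 ← R4 + (3/2)·R3: [0, 0, 0, 21, -42]
R5 ← R5 − (15/2)·R3: [0, 0, 0, -105, 210]
R5 ← R5 + (5)·R4: [0, 0, 0, 0, 0]
The echelon form has 4 nonzero rows, and every pivot lies in the first 4 columns, so rank(B) = rank([B|b]) = 4.
The system is consistent.
rank = 4 = number of unknowns, so the solution is unique.

1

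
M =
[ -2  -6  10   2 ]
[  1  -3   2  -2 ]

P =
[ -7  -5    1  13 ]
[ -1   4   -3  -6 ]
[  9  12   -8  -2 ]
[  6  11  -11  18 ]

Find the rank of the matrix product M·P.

First compute MP:
[[122, 128, -86,  26],
 [  2, -15,  16,  -9]]
Now row reduce the product.
R2 ← R2 − (1/61)·R1: [0, -1043/61, 1062/61, -575/61]
2 nonzero rows, so rank(MP) = 2.

2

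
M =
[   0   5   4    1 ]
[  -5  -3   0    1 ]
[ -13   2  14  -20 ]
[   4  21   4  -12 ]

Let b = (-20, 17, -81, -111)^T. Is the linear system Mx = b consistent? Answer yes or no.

Row reduce the augmented matrix [M | b].
Swap R1 ↔ R2
R3 ← R3 − (13/5)·R1: [0, 49/5, 14, -113/5, -626/5]
R4 ← R4 + (4/5)·R1: [0, 93/5, 4, -56/5, -487/5]
R3 ← R3 − (49/25)·R2: [0, 0, 154/25, -614/25, -86]
R4 ← R4 − (93/25)·R2: [0, 0, -272/25, -373/25, -23]
R4 ← R4 + (136/77)·R3: [0, 0, 0, -4489/77, -13467/77]
The echelon form has 4 nonzero rows, and every pivot lies in the first 4 columns, so rank(M) = rank([M|b]) = 4.
The system is consistent.

yes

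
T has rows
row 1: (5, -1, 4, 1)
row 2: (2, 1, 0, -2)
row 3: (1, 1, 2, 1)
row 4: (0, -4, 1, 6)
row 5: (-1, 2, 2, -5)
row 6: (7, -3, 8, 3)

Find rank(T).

Row reduce to echelon form.
R2 ← R2 − (2/5)·R1: [0, 7/5, -8/5, -12/5]
R3 ← R3 − (1/5)·R1: [0, 6/5, 6/5, 4/5]
R5 ← R5 + (1/5)·R1: [0, 9/5, 14/5, -24/5]
R6 ← R6 − (7/5)·R1: [0, -8/5, 12/5, 8/5]
R3 ← R3 − (6/7)·R2: [0, 0, 18/7, 20/7]
R4 ← R4 + (20/7)·R2: [0, 0, -25/7, -6/7]
R5 ← R5 − (9/7)·R2: [0, 0, 34/7, -12/7]
R6 ← R6 + (8/7)·R2: [0, 0, 4/7, -8/7]
R4 ← R4 + (25/18)·R3: [0, 0, 0, 28/9]
R5 ← R5 − (17/9)·R3: [0, 0, 0, -64/9]
R6 ← R6 − (2/9)·R3: [0, 0, 0, -16/9]
R5 ← R5 + (16/7)·R4: [0, 0, 0, 0]
R6 ← R6 + (4/7)·R4: [0, 0, 0, 0]
Echelon form has 4 nonzero rows, so rank(T) = 4.

4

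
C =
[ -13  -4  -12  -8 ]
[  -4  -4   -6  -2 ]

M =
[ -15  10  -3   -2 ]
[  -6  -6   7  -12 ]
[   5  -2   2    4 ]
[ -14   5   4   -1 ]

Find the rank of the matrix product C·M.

First compute CM:
[[271, -122, -45,  34],
 [ 82, -14, -36,  34]]
Now row reduce the product.
R2 ← R2 − (82/271)·R1: [0, 6210/271, -6066/271, 6426/271]
2 nonzero rows, so rank(CM) = 2.

2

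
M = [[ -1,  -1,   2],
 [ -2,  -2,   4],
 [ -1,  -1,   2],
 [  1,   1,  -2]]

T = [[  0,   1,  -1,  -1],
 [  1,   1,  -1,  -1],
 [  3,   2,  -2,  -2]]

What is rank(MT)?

1

First compute MT:
[[  5,   2,  -2,  -2],
 [ 10,   4,  -4,  -4],
 [  5,   2,  -2,  -2],
 [ -5,  -2,   2,   2]]
Now row reduce the product.
R2 ← R2 − (2)·R1: [0, 0, 0, 0]
R3 ← R3 − R1: [0, 0, 0, 0]
R4 ← R4 + R1: [0, 0, 0, 0]
1 nonzero row, so rank(MT) = 1.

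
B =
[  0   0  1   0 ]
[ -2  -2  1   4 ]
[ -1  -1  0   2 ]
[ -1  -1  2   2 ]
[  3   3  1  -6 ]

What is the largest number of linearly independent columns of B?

Row reduce to echelon form.
Swap R1 ↔ R2
R3 ← R3 − (1/2)·R1: [0, 0, -1/2, 0]
R4 ← R4 − (1/2)·R1: [0, 0, 3/2, 0]
R5 ← R5 + (3/2)·R1: [0, 0, 5/2, 0]
R3 ← R3 + (1/2)·R2: [0, 0, 0, 0]
R4 ← R4 − (3/2)·R2: [0, 0, 0, 0]
R5 ← R5 − (5/2)·R2: [0, 0, 0, 0]
Echelon form has 2 nonzero rows, so rank(B) = 2.
The rank gives the maximum number of linearly independent columns: 2.

2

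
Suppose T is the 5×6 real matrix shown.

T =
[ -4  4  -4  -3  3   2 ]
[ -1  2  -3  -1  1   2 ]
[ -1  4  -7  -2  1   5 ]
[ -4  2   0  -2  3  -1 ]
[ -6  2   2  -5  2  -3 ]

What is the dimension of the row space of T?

Row reduce to echelon form.
R2 ← R2 − (1/4)·R1: [0, 1, -2, -1/4, 1/4, 3/2]
R3 ← R3 − (1/4)·R1: [0, 3, -6, -5/4, 1/4, 9/2]
R4 ← R4 − R1: [0, -2, 4, 1, 0, -3]
R5 ← R5 − (3/2)·R1: [0, -4, 8, -1/2, -5/2, -6]
R3 ← R3 − (3)·R2: [0, 0, 0, -1/2, -1/2, 0]
R4 ← R4 + (2)·R2: [0, 0, 0, 1/2, 1/2, 0]
R5 ← R5 + (4)·R2: [0, 0, 0, -3/2, -3/2, 0]
R4 ← R4 + R3: [0, 0, 0, 0, 0, 0]
R5 ← R5 − (3)·R3: [0, 0, 0, 0, 0, 0]
Echelon form has 3 nonzero rows, so rank(T) = 3.
The row space has dimension equal to the rank: 3.

3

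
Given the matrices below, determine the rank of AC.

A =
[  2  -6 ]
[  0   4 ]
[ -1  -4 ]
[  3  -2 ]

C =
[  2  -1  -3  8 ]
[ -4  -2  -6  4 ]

2

First compute AC:
[[ 28,  10,  30,  -8],
 [-16,  -8, -24,  16],
 [ 14,   9,  27, -24],
 [ 14,   1,   3,  16]]
Now row reduce the product.
R2 ← R2 + (4/7)·R1: [0, -16/7, -48/7, 80/7]
R3 ← R3 − (1/2)·R1: [0, 4, 12, -20]
R4 ← R4 − (1/2)·R1: [0, -4, -12, 20]
R3 ← R3 + (7/4)·R2: [0, 0, 0, 0]
R4 ← R4 − (7/4)·R2: [0, 0, 0, 0]
2 nonzero rows, so rank(AC) = 2.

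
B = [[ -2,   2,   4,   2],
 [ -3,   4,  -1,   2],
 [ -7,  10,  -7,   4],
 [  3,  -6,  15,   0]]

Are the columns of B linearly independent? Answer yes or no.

Row reduce B to echelon form.
R2 ← R2 − (3/2)·R1: [0, 1, -7, -1]
R3 ← R3 − (7/2)·R1: [0, 3, -21, -3]
R4 ← R4 + (3/2)·R1: [0, -3, 21, 3]
R3 ← R3 − (3)·R2: [0, 0, 0, 0]
R4 ← R4 + (3)·R2: [0, 0, 0, 0]
2 pivots among 4 columns.
Only 2 < 4 pivot columns, so the columns are linearly dependent.

no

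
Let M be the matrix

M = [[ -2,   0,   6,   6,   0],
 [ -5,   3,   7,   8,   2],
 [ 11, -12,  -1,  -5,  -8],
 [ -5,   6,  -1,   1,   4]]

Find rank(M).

2

Row reduce to echelon form.
R2 ← R2 − (5/2)·R1: [0, 3, -8, -7, 2]
R3 ← R3 + (11/2)·R1: [0, -12, 32, 28, -8]
R4 ← R4 − (5/2)·R1: [0, 6, -16, -14, 4]
R3 ← R3 + (4)·R2: [0, 0, 0, 0, 0]
R4 ← R4 − (2)·R2: [0, 0, 0, 0, 0]
Echelon form has 2 nonzero rows, so rank(M) = 2.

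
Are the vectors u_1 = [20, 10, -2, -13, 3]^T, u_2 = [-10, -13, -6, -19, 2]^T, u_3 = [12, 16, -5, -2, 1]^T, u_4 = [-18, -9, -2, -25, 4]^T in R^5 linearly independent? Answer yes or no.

yes

Form the matrix with these vectors as rows and row reduce.
R2 ← R2 + (1/2)·R1: [0, -8, -7, -51/2, 7/2]
R3 ← R3 − (3/5)·R1: [0, 10, -19/5, 29/5, -4/5]
R4 ← R4 + (9/10)·R1: [0, 0, -19/5, -367/10, 67/10]
R3 ← R3 + (5/4)·R2: [0, 0, -251/20, -1043/40, 143/40]
R4 ← R4 − (76/251)·R3: [0, 0, 0, -7230/251, 1410/251]
4 nonzero rows, so the 4 vectors span a space of dimension 4.
Since 4 = 4, the vectors are linearly independent.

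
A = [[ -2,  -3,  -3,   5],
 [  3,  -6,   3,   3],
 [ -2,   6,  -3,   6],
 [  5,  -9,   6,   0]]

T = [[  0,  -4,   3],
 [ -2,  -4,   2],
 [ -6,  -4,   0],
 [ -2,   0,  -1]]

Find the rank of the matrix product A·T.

2

First compute AT:
[[ 14,  32, -17],
 [-12,   0,  -6],
 [ -6,  -4,   0],
 [-18,  -8,  -3]]
Now row reduce the product.
R2 ← R2 + (6/7)·R1: [0, 192/7, -144/7]
R3 ← R3 + (3/7)·R1: [0, 68/7, -51/7]
R4 ← R4 + (9/7)·R1: [0, 232/7, -174/7]
R3 ← R3 − (17/48)·R2: [0, 0, 0]
R4 ← R4 − (29/24)·R2: [0, 0, 0]
2 nonzero rows, so rank(AT) = 2.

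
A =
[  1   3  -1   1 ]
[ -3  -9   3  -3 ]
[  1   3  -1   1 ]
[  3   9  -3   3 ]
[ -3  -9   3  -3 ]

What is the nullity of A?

Row reduce to echelon form.
R2 ← R2 + (3)·R1: [0, 0, 0, 0]
R3 ← R3 − R1: [0, 0, 0, 0]
R4 ← R4 − (3)·R1: [0, 0, 0, 0]
R5 ← R5 + (3)·R1: [0, 0, 0, 0]
1 nonzero row, so rank(A) = 1.
A has 4 columns; by rank–nullity, nullity = 4 − 1 = 3.

3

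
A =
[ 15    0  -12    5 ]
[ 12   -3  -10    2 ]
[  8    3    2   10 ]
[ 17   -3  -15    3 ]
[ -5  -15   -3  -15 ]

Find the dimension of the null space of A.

Row reduce to echelon form.
R2 ← R2 − (4/5)·R1: [0, -3, -2/5, -2]
R3 ← R3 − (8/15)·R1: [0, 3, 42/5, 22/3]
R4 ← R4 − (17/15)·R1: [0, -3, -7/5, -8/3]
R5 ← R5 + (1/3)·R1: [0, -15, -7, -40/3]
R3 ← R3 + R2: [0, 0, 8, 16/3]
R4 ← R4 − R2: [0, 0, -1, -2/3]
R5 ← R5 − (5)·R2: [0, 0, -5, -10/3]
R4 ← R4 + (1/8)·R3: [0, 0, 0, 0]
R5 ← R5 + (5/8)·R3: [0, 0, 0, 0]
3 nonzero rows, so rank(A) = 3.
A has 4 columns; by rank–nullity, nullity = 4 − 3 = 1.

1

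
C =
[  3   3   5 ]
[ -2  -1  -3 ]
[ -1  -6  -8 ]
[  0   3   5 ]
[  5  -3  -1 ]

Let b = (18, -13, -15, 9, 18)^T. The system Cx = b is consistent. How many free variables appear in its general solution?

0

Row reduce the augmented matrix [C | b].
R2 ← R2 + (2/3)·R1: [0, 1, 1/3, -1]
R3 ← R3 + (1/3)·R1: [0, -5, -19/3, -9]
R5 ← R5 − (5/3)·R1: [0, -8, -28/3, -12]
R3 ← R3 + (5)·R2: [0, 0, -14/3, -14]
R4 ← R4 − (3)·R2: [0, 0, 4, 12]
R5 ← R5 + (8)·R2: [0, 0, -20/3, -20]
R4 ← R4 + (6/7)·R3: [0, 0, 0, 0]
R5 ← R5 − (10/7)·R3: [0, 0, 0, 0]
The echelon form has 3 nonzero rows, and every pivot lies in the first 3 columns, so rank(C) = rank([C|b]) = 3.
The system is consistent.
Free variables = (unknowns) − (rank) = 3 − 3 = 0.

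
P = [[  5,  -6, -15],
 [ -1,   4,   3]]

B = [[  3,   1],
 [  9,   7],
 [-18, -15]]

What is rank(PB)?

First compute PB:
[[231, 188],
 [-21, -18]]
Now row reduce the product.
R2 ← R2 + (1/11)·R1: [0, -10/11]
2 nonzero rows, so rank(PB) = 2.

2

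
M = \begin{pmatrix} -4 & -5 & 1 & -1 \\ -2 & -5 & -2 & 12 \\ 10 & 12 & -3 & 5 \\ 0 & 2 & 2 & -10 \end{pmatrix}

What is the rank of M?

Row reduce to echelon form.
R2 ← R2 − (1/2)·R1: [0, -5/2, -5/2, 25/2]
R3 ← R3 + (5/2)·R1: [0, -1/2, -1/2, 5/2]
R3 ← R3 − (1/5)·R2: [0, 0, 0, 0]
R4 ← R4 + (4/5)·R2: [0, 0, 0, 0]
Echelon form has 2 nonzero rows, so rank(M) = 2.

2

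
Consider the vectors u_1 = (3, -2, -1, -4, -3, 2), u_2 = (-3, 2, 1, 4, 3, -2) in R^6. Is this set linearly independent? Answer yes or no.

Form the matrix with these vectors as rows and row reduce.
R2 ← R2 + R1: [0, 0, 0, 0, 0, 0]
1 nonzero row, so the 2 vectors span a space of dimension 1.
Since 1 < 2, the vectors are linearly dependent.

no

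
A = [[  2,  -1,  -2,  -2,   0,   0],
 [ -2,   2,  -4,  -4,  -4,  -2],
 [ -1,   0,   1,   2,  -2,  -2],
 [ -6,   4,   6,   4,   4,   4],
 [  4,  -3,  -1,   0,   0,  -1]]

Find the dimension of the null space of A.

Row reduce to echelon form.
R2 ← R2 + R1: [0, 1, -6, -6, -4, -2]
R3 ← R3 + (1/2)·R1: [0, -1/2, 0, 1, -2, -2]
R4 ← R4 + (3)·R1: [0, 1, 0, -2, 4, 4]
R5 ← R5 − (2)·R1: [0, -1, 3, 4, 0, -1]
R3 ← R3 + (1/2)·R2: [0, 0, -3, -2, -4, -3]
R4 ← R4 − R2: [0, 0, 6, 4, 8, 6]
R5 ← R5 + R2: [0, 0, -3, -2, -4, -3]
R4 ← R4 + (2)·R3: [0, 0, 0, 0, 0, 0]
R5 ← R5 − R3: [0, 0, 0, 0, 0, 0]
3 nonzero rows, so rank(A) = 3.
A has 6 columns; by rank–nullity, nullity = 6 − 3 = 3.

3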